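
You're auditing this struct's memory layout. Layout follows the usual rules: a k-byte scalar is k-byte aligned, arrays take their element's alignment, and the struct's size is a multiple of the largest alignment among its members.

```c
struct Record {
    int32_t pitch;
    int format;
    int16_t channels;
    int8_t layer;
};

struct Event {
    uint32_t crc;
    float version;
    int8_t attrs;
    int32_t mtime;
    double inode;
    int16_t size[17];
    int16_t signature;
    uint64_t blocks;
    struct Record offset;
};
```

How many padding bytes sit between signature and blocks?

Record: 0..4  pitch  (4B, 4-aligned); 4..8  format  (4B, 4-aligned); 8..10  channels  (2B, 2-aligned); 10..11  layer  (1B, 1-aligned); 11..12  -- tail padding (1B); sizeof = 12, alignof = 4
0..4  crc  (4B, 4-aligned)
4..8  version  (4B, 4-aligned)
8..9  attrs  (1B, 1-aligned)
9..12  -- padding (3B)
12..16  mtime  (4B, 4-aligned)
16..24  inode  (8B, 8-aligned)
24..58  size  (34B, 2-aligned)
58..60  signature  (2B, 2-aligned)
60..64  -- padding (4B)
64..72  blocks  (8B, 8-aligned)

4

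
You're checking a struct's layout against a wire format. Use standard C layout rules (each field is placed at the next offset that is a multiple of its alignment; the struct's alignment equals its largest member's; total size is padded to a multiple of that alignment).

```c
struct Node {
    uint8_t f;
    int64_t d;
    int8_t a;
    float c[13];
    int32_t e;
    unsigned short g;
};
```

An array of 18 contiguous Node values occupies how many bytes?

1440

0..1  f  (1B, 1-aligned)
1..8  -- padding (7B)
8..16  d  (8B, 8-aligned)
16..17  a  (1B, 1-aligned)
17..20  -- padding (3B)
20..72  c  (52B, 4-aligned)
72..76  e  (4B, 4-aligned)
76..78  g  (2B, 2-aligned)
78..80  -- tail padding (2B)
sizeof = 80, alignof = 8
array of 18: 18 × 80 = 1440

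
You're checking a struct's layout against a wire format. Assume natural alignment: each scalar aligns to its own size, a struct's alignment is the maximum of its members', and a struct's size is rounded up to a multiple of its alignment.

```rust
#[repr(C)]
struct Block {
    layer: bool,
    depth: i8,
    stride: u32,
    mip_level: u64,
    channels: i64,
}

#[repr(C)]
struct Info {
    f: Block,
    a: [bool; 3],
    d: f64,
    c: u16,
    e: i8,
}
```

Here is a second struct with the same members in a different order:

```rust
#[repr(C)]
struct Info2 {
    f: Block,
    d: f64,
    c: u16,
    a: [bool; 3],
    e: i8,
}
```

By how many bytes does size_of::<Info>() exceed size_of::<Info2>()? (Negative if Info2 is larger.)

Block: @0: layer [1B, align 1] → 1; @1: depth [1B, align 1] → 2; +2 pad (align 4); @4: stride [4B, align 4] → 8; @8: mip_level [8B, align 8] → 16; @16: channels [8B, align 8] → 24; size 24, align 8
@0: f [24B, align 8] → 24
@24: a [3B, align 1] → 27
+5 pad (align 8)
@32: d [8B, align 8] → 40
@40: c [2B, align 2] → 42
@42: e [1B, align 1] → 43
+5 tail pad (align 8)
size 48, align 8
— Info2 —
@0: f [24B, align 8] → 24
@24: d [8B, align 8] → 32
@32: c [2B, align 2] → 34
@34: a [3B, align 1] → 37
@37: e [1B, align 1] → 38
+2 tail pad (align 8)
size 40, align 8
48 − 40 = 8

8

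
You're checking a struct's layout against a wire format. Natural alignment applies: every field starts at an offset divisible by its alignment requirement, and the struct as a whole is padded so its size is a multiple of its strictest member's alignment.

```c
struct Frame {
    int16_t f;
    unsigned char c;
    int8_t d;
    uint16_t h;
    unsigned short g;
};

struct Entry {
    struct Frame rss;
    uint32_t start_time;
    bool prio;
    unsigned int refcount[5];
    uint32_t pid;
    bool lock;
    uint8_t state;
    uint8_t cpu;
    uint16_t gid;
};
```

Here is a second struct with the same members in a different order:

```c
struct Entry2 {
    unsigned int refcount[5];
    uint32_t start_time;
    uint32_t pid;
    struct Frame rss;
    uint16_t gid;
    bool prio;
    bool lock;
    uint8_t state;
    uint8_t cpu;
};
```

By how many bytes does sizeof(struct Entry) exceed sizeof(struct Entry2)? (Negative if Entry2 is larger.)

Frame: f at 0 (size 2, align 2) → ends 2; c at 2 (size 1, align 1) → ends 3; d at 3 (size 1, align 1) → ends 4; h at 4 (size 2, align 2) → ends 6; g at 6 (size 2, align 2) → ends 8; total 8 bytes, alignment 2
rss at 0 (size 8, align 2) → ends 8
start_time at 8 (size 4, align 4) → ends 12
prio at 12 (size 1, align 1) → ends 13
pad 3 to align 4 for refcount
refcount at 16 (size 20, align 4) → ends 36
pid at 36 (size 4, align 4) → ends 40
lock at 40 (size 1, align 1) → ends 41
state at 41 (size 1, align 1) → ends 42
cpu at 42 (size 1, align 1) → ends 43
pad 1 to align 2 for gid
gid at 44 (size 2, align 2) → ends 46
tail pad 2 to reach multiple of 4
total 48 bytes, alignment 4
— Entry2 —
refcount at 0 (size 20, align 4) → ends 20
start_time at 20 (size 4, align 4) → ends 24
pid at 24 (size 4, align 4) → ends 28
rss at 28 (size 8, align 2) → ends 36
gid at 36 (size 2, align 2) → ends 38
prio at 38 (size 1, align 1) → ends 39
lock at 39 (size 1, align 1) → ends 40
state at 40 (size 1, align 1) → ends 41
cpu at 41 (size 1, align 1) → ends 42
tail pad 2 to reach multiple of 4
total 44 bytes, alignment 4
48 − 44 = 4

4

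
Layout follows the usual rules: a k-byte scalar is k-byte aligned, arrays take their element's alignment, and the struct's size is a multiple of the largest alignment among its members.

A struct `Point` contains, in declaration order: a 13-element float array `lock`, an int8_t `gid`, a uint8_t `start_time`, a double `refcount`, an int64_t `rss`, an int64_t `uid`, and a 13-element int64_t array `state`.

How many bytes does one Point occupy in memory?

184 bytes

0..52  lock  (52B, 4-aligned)
52..53  gid  (1B, 1-aligned)
53..54  start_time  (1B, 1-aligned)
54..56  -- padding (2B)
56..64  refcount  (8B, 8-aligned)
64..72  rss  (8B, 8-aligned)
72..80  uid  (8B, 8-aligned)
80..184  state  (104B, 8-aligned)
sizeof = 184, alignof = 8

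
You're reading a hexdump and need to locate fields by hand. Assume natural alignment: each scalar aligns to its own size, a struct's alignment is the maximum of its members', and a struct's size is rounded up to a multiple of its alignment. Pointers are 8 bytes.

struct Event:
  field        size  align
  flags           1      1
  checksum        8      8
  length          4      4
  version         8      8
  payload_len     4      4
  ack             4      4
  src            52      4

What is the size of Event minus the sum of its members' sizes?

15

0..1  flags  (1B, 1-aligned)
1..8  -- padding (7B)
8..16  checksum  (8B, 8-aligned)
16..20  length  (4B, 4-aligned)
20..24  -- padding (4B)
24..32  version  (8B, 8-aligned)
32..36  payload_len  (4B, 4-aligned)
36..40  ack  (4B, 4-aligned)
40..92  src  (52B, 4-aligned)
92..96  -- tail padding (4B)
sizeof = 96, alignof = 8
data bytes 81, size 96 → padding 15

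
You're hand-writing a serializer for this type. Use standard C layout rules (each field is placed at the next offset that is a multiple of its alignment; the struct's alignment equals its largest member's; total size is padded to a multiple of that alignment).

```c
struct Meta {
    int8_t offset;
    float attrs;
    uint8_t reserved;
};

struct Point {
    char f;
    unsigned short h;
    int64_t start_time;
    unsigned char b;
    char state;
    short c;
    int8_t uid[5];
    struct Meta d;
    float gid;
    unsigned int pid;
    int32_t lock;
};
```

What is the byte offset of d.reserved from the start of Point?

Meta: 0..1  offset  (1B, 1-aligned); 1..4  -- padding (3B); 4..8  attrs  (4B, 4-aligned); 8..9  reserved  (1B, 1-aligned); 9..12  -- tail padding (3B); sizeof = 12, alignof = 4
0..1  f  (1B, 1-aligned)
1..2  -- padding (1B)
2..4  h  (2B, 2-aligned)
4..8  -- padding (4B)
8..16  start_time  (8B, 8-aligned)
16..17  b  (1B, 1-aligned)
17..18  state  (1B, 1-aligned)
18..20  c  (2B, 2-aligned)
20..25  uid  (5B, 1-aligned)
25..28  -- padding (3B)
28..40  d  (12B, 4-aligned)
within Meta: reserved at 8
28 + 8 = 36

36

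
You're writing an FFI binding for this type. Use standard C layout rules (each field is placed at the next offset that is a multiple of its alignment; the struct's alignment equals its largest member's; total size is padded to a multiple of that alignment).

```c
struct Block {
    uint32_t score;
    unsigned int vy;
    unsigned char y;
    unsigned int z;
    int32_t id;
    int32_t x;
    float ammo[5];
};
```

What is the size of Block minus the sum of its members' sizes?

3

0..4  score  (4B, 4-aligned)
4..8  vy  (4B, 4-aligned)
8..9  y  (1B, 1-aligned)
9..12  -- padding (3B)
12..16  z  (4B, 4-aligned)
16..20  id  (4B, 4-aligned)
20..24  x  (4B, 4-aligned)
24..44  ammo  (20B, 4-aligned)
sizeof = 44, alignof = 4
data bytes 41, size 44 → padding 3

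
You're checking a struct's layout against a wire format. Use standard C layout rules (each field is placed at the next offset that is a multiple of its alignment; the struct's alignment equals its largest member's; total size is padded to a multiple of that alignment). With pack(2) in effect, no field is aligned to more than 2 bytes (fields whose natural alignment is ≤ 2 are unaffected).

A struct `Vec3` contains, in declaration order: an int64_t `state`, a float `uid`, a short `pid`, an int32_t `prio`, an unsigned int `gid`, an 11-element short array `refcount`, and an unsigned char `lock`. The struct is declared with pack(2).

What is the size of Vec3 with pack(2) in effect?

state at 0 (size 8, align 2) → ends 8
uid at 8 (size 4, align 2) → ends 12
pid at 12 (size 2, align 2) → ends 14
prio at 14 (size 4, align 2) → ends 18
gid at 18 (size 4, align 2) → ends 22
refcount at 22 (size 22, align 2) → ends 44
lock at 44 (size 1, align 1) → ends 45
tail pad 1 to reach multiple of 2
total 46 bytes, alignment 2

46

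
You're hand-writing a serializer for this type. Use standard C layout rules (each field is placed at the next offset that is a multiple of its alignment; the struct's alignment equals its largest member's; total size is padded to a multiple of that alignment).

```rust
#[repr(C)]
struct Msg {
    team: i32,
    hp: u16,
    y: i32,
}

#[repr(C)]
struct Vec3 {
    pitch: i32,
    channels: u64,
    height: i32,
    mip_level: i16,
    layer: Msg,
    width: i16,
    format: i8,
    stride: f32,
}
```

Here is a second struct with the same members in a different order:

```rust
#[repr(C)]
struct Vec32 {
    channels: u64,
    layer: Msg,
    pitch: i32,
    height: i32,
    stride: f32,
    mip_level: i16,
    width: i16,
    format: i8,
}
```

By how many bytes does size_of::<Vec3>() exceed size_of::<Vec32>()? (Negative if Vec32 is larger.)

Msg: team at 0 (size 4, align 4) → ends 4; hp at 4 (size 2, align 2) → ends 6; pad 2 to align 4 for y; y at 8 (size 4, align 4) → ends 12; total 12 bytes, alignment 4
pitch at 0 (size 4, align 4) → ends 4
pad 4 to align 8 for channels
channels at 8 (size 8, align 8) → ends 16
height at 16 (size 4, align 4) → ends 20
mip_level at 20 (size 2, align 2) → ends 22
pad 2 to align 4 for layer
layer at 24 (size 12, align 4) → ends 36
width at 36 (size 2, align 2) → ends 38
format at 38 (size 1, align 1) → ends 39
pad 1 to align 4 for stride
stride at 40 (size 4, align 4) → ends 44
tail pad 4 to reach multiple of 8
total 48 bytes, alignment 8
— Vec32 —
channels at 0 (size 8, align 8) → ends 8
layer at 8 (size 12, align 4) → ends 20
pitch at 20 (size 4, align 4) → ends 24
height at 24 (size 4, align 4) → ends 28
stride at 28 (size 4, align 4) → ends 32
mip_level at 32 (size 2, align 2) → ends 34
width at 34 (size 2, align 2) → ends 36
format at 36 (size 1, align 1) → ends 37
tail pad 3 to reach multiple of 8
total 40 bytes, alignment 8
48 − 40 = 8

8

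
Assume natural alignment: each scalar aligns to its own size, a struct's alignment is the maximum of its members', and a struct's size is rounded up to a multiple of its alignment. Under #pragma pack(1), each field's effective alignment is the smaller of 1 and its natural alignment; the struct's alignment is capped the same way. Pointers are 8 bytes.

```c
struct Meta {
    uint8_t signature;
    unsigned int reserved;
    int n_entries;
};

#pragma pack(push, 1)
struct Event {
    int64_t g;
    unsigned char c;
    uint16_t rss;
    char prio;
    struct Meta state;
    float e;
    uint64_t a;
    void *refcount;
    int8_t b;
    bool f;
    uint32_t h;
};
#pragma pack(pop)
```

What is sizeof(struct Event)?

50 bytes

Meta: 0..1  signature  (1B, 1-aligned); 1..4  -- padding (3B); 4..8  reserved  (4B, 4-aligned); 8..12  n_entries  (4B, 4-aligned); sizeof = 12, alignof = 4
0..8  g  (8B, 1-aligned)
8..9  c  (1B, 1-aligned)
9..11  rss  (2B, 1-aligned)
11..12  prio  (1B, 1-aligned)
12..24  state  (12B, 1-aligned)
24..28  e  (4B, 1-aligned)
28..36  a  (8B, 1-aligned)
36..44  refcount  (8B, 1-aligned)
44..45  b  (1B, 1-aligned)
45..46  f  (1B, 1-aligned)
46..50  h  (4B, 1-aligned)
sizeof = 50, alignof = 1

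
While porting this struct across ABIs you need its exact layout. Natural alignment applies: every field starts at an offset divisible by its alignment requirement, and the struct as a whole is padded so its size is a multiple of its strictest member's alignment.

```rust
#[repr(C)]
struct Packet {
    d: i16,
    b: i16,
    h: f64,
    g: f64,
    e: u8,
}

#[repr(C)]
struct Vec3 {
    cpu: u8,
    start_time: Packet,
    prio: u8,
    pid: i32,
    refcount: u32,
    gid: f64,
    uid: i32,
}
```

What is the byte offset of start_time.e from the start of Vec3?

32

Packet: d at 0 (size 2, align 2) → ends 2; b at 2 (size 2, align 2) → ends 4; pad 4 to align 8 for h; h at 8 (size 8, align 8) → ends 16; g at 16 (size 8, align 8) → ends 24; e at 24 (size 1, align 1) → ends 25; tail pad 7 to reach multiple of 8; total 32 bytes, alignment 8
cpu at 0 (size 1, align 1) → ends 1
pad 7 to align 8 for start_time
start_time at 8 (size 32, align 8) → ends 40
within Packet: e at 24
8 + 24 = 32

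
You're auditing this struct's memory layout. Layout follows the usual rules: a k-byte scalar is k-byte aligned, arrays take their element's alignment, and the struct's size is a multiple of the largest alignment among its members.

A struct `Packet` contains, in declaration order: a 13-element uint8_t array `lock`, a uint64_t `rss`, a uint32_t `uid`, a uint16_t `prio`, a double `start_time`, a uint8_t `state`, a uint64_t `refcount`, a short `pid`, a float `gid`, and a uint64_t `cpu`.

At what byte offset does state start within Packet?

40

lock at 0 (size 13, align 1) → ends 13
pad 3 to align 8 for rss
rss at 16 (size 8, align 8) → ends 24
uid at 24 (size 4, align 4) → ends 28
prio at 28 (size 2, align 2) → ends 30
pad 2 to align 8 for start_time
start_time at 32 (size 8, align 8) → ends 40
state at 40 (size 1, align 1) → ends 41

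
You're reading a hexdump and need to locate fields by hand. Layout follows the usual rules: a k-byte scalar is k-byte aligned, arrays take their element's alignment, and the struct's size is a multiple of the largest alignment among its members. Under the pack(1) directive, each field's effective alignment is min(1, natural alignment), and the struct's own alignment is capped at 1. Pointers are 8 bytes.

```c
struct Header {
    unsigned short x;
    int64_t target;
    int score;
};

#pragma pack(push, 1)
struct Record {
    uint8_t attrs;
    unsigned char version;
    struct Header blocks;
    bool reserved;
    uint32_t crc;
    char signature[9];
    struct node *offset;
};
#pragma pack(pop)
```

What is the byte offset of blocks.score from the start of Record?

18

Header: x at 0 (size 2, align 2) → ends 2; pad 6 to align 8 for target; target at 8 (size 8, align 8) → ends 16; score at 16 (size 4, align 4) → ends 20; tail pad 4 to reach multiple of 8; total 24 bytes, alignment 8
attrs at 0 (size 1, align 1) → ends 1
version at 1 (size 1, align 1) → ends 2
blocks at 2 (size 24, align 1) → ends 26
within Header: score at 16
2 + 16 = 18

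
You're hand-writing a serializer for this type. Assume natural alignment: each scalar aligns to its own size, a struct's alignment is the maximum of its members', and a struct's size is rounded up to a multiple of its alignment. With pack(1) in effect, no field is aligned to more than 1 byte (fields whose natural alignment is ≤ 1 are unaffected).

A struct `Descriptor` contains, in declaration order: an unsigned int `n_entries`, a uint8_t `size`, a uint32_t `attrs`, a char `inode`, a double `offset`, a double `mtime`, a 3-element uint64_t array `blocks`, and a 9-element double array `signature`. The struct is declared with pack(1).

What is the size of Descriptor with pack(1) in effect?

n_entries at 0 (size 4, align 1) → ends 4
size at 4 (size 1, align 1) → ends 5
attrs at 5 (size 4, align 1) → ends 9
inode at 9 (size 1, align 1) → ends 10
offset at 10 (size 8, align 1) → ends 18
mtime at 18 (size 8, align 1) → ends 26
blocks at 26 (size 24, align 1) → ends 50
signature at 50 (size 72, align 1) → ends 122
total 122 bytes, alignment 1

122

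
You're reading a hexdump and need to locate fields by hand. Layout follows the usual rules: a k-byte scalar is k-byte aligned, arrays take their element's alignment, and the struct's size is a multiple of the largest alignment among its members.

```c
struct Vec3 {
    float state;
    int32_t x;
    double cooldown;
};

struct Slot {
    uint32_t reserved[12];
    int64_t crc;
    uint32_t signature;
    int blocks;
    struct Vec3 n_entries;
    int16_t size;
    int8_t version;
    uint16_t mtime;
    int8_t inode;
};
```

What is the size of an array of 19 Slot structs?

1672

Vec3: 0..4  state  (4B, 4-aligned); 4..8  x  (4B, 4-aligned); 8..16  cooldown  (8B, 8-aligned); sizeof = 16, alignof = 8
0..48  reserved  (48B, 4-aligned)
48..56  crc  (8B, 8-aligned)
56..60  signature  (4B, 4-aligned)
60..64  blocks  (4B, 4-aligned)
64..80  n_entries  (16B, 8-aligned)
80..82  size  (2B, 2-aligned)
82..83  version  (1B, 1-aligned)
83..84  -- padding (1B)
84..86  mtime  (2B, 2-aligned)
86..87  inode  (1B, 1-aligned)
87..88  -- tail padding (1B)
sizeof = 88, alignof = 8
array of 19: 19 × 88 = 1672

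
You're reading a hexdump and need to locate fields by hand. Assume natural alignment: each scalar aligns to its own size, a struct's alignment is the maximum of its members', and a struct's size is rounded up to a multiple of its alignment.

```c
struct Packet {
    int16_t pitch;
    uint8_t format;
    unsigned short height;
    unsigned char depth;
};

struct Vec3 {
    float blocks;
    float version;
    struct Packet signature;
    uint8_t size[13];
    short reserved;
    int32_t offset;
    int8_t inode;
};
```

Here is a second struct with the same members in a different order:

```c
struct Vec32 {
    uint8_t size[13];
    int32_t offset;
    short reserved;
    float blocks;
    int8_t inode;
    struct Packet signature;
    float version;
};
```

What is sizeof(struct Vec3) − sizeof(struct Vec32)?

Packet: @0: pitch [2B, align 2] → 2; @2: format [1B, align 1] → 3; +1 pad (align 2); @4: height [2B, align 2] → 6; @6: depth [1B, align 1] → 7; +1 tail pad (align 2); size 8, align 2
@0: blocks [4B, align 4] → 4
@4: version [4B, align 4] → 8
@8: signature [8B, align 2] → 16
@16: size [13B, align 1] → 29
+1 pad (align 2)
@30: reserved [2B, align 2] → 32
@32: offset [4B, align 4] → 36
@36: inode [1B, align 1] → 37
+3 tail pad (align 4)
size 40, align 4
— Vec32 —
@0: size [13B, align 1] → 13
+3 pad (align 4)
@16: offset [4B, align 4] → 20
@20: reserved [2B, align 2] → 22
+2 pad (align 4)
@24: blocks [4B, align 4] → 28
@28: inode [1B, align 1] → 29
+1 pad (align 2)
@30: signature [8B, align 2] → 38
+2 pad (align 4)
@40: version [4B, align 4] → 44
size 44, align 4
40 − 44 = -4

-4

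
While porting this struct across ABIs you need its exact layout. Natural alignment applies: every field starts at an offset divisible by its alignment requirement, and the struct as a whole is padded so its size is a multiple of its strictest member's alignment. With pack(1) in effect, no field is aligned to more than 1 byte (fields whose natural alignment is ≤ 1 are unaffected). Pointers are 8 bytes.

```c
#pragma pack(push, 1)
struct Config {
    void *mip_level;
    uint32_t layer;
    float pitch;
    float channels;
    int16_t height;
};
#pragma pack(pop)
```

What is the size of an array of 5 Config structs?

@0: mip_level [8B, align 1] → 8
@8: layer [4B, align 1] → 12
@12: pitch [4B, align 1] → 16
@16: channels [4B, align 1] → 20
@20: height [2B, align 1] → 22
size 22, align 1
array of 5: 5 × 22 = 110

110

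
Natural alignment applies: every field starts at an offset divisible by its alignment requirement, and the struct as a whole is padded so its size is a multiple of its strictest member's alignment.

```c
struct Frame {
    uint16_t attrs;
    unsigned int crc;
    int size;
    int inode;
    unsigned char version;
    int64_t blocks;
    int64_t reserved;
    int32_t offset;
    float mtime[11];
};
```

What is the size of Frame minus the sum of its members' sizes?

0..2  attrs  (2B, 2-aligned)
2..4  -- padding (2B)
4..8  crc  (4B, 4-aligned)
8..12  size  (4B, 4-aligned)
12..16  inode  (4B, 4-aligned)
16..17  version  (1B, 1-aligned)
17..24  -- padding (7B)
24..32  blocks  (8B, 8-aligned)
32..40  reserved  (8B, 8-aligned)
40..44  offset  (4B, 4-aligned)
44..88  mtime  (44B, 4-aligned)
sizeof = 88, alignof = 8
data bytes 79, size 88 → padding 9

9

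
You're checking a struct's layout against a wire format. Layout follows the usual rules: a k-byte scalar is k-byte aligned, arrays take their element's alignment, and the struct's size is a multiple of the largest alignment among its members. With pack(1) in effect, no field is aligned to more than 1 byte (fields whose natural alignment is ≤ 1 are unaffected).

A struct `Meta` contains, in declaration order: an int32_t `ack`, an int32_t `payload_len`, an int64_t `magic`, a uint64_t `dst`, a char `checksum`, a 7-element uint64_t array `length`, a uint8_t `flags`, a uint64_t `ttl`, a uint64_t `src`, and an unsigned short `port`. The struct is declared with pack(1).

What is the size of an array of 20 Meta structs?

0..4  ack  (4B, 1-aligned)
4..8  payload_len  (4B, 1-aligned)
8..16  magic  (8B, 1-aligned)
16..24  dst  (8B, 1-aligned)
24..25  checksum  (1B, 1-aligned)
25..81  length  (56B, 1-aligned)
81..82  flags  (1B, 1-aligned)
82..90  ttl  (8B, 1-aligned)
90..98  src  (8B, 1-aligned)
98..100  port  (2B, 1-aligned)
sizeof = 100, alignof = 1
array of 20: 20 × 100 = 2000

2000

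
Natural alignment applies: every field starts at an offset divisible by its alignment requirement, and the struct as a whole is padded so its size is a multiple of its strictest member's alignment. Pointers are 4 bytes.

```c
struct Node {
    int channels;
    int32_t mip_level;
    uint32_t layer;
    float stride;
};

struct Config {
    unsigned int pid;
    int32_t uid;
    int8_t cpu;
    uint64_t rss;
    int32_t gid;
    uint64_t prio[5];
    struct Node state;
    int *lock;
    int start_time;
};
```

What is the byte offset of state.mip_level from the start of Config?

Node: 0..4  channels  (4B, 4-aligned); 4..8  mip_level  (4B, 4-aligned); 8..12  layer  (4B, 4-aligned); 12..16  stride  (4B, 4-aligned); sizeof = 16, alignof = 4
0..4  pid  (4B, 4-aligned)
4..8  uid  (4B, 4-aligned)
8..9  cpu  (1B, 1-aligned)
9..16  -- padding (7B)
16..24  rss  (8B, 8-aligned)
24..28  gid  (4B, 4-aligned)
28..32  -- padding (4B)
32..72  prio  (40B, 8-aligned)
72..88  state  (16B, 4-aligned)
within Node: mip_level at 4
72 + 4 = 76

76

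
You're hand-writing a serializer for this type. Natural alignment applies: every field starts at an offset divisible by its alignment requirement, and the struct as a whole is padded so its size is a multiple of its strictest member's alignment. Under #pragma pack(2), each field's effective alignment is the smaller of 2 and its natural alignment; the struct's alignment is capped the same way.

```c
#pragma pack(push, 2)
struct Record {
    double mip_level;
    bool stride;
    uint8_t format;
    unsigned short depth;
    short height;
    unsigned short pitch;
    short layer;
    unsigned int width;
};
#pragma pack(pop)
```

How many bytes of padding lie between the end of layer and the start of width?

0

mip_level at 0 (size 8, align 2) → ends 8
stride at 8 (size 1, align 1) → ends 9
format at 9 (size 1, align 1) → ends 10
depth at 10 (size 2, align 2) → ends 12
height at 12 (size 2, align 2) → ends 14
pitch at 14 (size 2, align 2) → ends 16
layer at 16 (size 2, align 2) → ends 18
width at 18 (size 4, align 2) → ends 22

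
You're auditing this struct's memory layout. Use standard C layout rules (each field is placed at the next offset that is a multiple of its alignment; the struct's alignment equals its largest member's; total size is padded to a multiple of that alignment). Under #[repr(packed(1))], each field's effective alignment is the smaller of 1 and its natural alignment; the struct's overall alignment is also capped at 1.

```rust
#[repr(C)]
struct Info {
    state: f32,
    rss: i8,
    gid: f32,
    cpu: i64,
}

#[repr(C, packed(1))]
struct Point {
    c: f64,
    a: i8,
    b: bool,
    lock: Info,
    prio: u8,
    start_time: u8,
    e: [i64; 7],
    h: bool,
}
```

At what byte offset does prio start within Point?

Info: state at 0 (size 4, align 4) → ends 4; rss at 4 (size 1, align 1) → ends 5; pad 3 to align 4 for gid; gid at 8 (size 4, align 4) → ends 12; pad 4 to align 8 for cpu; cpu at 16 (size 8, align 8) → ends 24; total 24 bytes, alignment 8
c at 0 (size 8, align 1) → ends 8
a at 8 (size 1, align 1) → ends 9
b at 9 (size 1, align 1) → ends 10
lock at 10 (size 24, align 1) → ends 34
prio at 34 (size 1, align 1) → ends 35

34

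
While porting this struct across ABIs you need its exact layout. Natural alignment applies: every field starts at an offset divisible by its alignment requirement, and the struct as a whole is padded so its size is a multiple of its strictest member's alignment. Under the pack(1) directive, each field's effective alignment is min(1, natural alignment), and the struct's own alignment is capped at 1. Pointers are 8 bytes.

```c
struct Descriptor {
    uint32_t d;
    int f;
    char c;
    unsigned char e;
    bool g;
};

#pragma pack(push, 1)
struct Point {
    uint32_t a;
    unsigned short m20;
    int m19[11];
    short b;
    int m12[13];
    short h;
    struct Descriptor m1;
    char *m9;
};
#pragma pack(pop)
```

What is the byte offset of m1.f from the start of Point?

110

Descriptor: d at 0 (size 4, align 4) → ends 4; f at 4 (size 4, align 4) → ends 8; c at 8 (size 1, align 1) → ends 9; e at 9 (size 1, align 1) → ends 10; g at 10 (size 1, align 1) → ends 11; tail pad 1 to reach multiple of 4; total 12 bytes, alignment 4
a at 0 (size 4, align 1) → ends 4
m20 at 4 (size 2, align 1) → ends 6
m19 at 6 (size 44, align 1) → ends 50
b at 50 (size 2, align 1) → ends 52
m12 at 52 (size 52, align 1) → ends 104
h at 104 (size 2, align 1) → ends 106
m1 at 106 (size 12, align 1) → ends 118
within Descriptor: f at 4
106 + 4 = 110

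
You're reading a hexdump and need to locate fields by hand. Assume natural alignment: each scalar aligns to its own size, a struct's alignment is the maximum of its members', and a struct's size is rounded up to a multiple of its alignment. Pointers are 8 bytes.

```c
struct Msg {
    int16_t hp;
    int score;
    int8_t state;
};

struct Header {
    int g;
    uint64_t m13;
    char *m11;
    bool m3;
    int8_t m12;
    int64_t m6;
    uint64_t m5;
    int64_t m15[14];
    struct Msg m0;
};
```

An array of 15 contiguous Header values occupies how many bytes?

Msg: 0..2  hp  (2B, 2-aligned); 2..4  -- padding (2B); 4..8  score  (4B, 4-aligned); 8..9  state  (1B, 1-aligned); 9..12  -- tail padding (3B); sizeof = 12, alignof = 4
0..4  g  (4B, 4-aligned)
4..8  -- padding (4B)
8..16  m13  (8B, 8-aligned)
16..24  m11  (8B, 8-aligned)
24..25  m3  (1B, 1-aligned)
25..26  m12  (1B, 1-aligned)
26..32  -- padding (6B)
32..40  m6  (8B, 8-aligned)
40..48  m5  (8B, 8-aligned)
48..160  m15  (112B, 8-aligned)
160..172  m0  (12B, 4-aligned)
172..176  -- tail padding (4B)
sizeof = 176, alignof = 8
array of 15: 15 × 176 = 2640

2640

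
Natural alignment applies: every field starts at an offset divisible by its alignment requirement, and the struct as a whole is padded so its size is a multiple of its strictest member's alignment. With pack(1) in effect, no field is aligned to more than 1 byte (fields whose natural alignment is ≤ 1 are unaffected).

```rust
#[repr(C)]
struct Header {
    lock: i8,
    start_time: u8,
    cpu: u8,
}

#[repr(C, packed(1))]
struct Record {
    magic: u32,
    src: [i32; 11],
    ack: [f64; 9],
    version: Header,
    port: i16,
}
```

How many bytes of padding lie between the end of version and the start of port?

Header: lock at 0 (size 1, align 1) → ends 1; start_time at 1 (size 1, align 1) → ends 2; cpu at 2 (size 1, align 1) → ends 3; total 3 bytes, alignment 1
magic at 0 (size 4, align 1) → ends 4
src at 4 (size 44, align 1) → ends 48
ack at 48 (size 72, align 1) → ends 120
version at 120 (size 3, align 1) → ends 123
port at 123 (size 2, align 1) → ends 125

0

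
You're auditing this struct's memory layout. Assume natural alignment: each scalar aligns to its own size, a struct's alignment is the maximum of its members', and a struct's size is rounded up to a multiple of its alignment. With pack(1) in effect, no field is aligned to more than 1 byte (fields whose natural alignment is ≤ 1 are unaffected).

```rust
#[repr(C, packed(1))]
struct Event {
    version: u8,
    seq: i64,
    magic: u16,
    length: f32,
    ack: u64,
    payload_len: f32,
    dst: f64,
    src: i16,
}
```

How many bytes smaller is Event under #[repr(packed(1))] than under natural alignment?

19

natural layout:
  0..1  version  (1B, 1-aligned)
  1..8  -- padding (7B)
  8..16  seq  (8B, 8-aligned)
  16..18  magic  (2B, 2-aligned)
  18..20  -- padding (2B)
  20..24  length  (4B, 4-aligned)
  24..32  ack  (8B, 8-aligned)
  32..36  payload_len  (4B, 4-aligned)
  36..40  -- padding (4B)
  40..48  dst  (8B, 8-aligned)
  48..50  src  (2B, 2-aligned)
  50..56  -- tail padding (6B)
  sizeof = 56, alignof = 8
packed(1) layout:
  0..1  version  (1B, 1-aligned)
  1..9  seq  (8B, 1-aligned)
  9..11  magic  (2B, 1-aligned)
  11..15  length  (4B, 1-aligned)
  15..23  ack  (8B, 1-aligned)
  23..27  payload_len  (4B, 1-aligned)
  27..35  dst  (8B, 1-aligned)
  35..37  src  (2B, 1-aligned)
  sizeof = 37, alignof = 1
56 − 37 = 19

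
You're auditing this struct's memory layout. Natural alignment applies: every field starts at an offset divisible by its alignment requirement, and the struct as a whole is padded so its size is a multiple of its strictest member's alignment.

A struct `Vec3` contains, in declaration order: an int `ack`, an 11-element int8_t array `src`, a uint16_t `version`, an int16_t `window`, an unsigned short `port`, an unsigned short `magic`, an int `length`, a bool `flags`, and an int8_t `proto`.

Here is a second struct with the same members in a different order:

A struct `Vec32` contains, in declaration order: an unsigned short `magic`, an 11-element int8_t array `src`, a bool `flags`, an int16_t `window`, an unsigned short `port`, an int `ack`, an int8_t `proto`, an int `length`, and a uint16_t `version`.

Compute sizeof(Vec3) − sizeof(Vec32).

-4

0..4  ack  (4B, 4-aligned)
4..15  src  (11B, 1-aligned)
15..16  -- padding (1B)
16..18  version  (2B, 2-aligned)
18..20  window  (2B, 2-aligned)
20..22  port  (2B, 2-aligned)
22..24  magic  (2B, 2-aligned)
24..28  length  (4B, 4-aligned)
28..29  flags  (1B, 1-aligned)
29..30  proto  (1B, 1-aligned)
30..32  -- tail padding (2B)
sizeof = 32, alignof = 4
— Vec32 —
0..2  magic  (2B, 2-aligned)
2..13  src  (11B, 1-aligned)
13..14  flags  (1B, 1-aligned)
14..16  window  (2B, 2-aligned)
16..18  port  (2B, 2-aligned)
18..20  -- padding (2B)
20..24  ack  (4B, 4-aligned)
24..25  proto  (1B, 1-aligned)
25..28  -- padding (3B)
28..32  length  (4B, 4-aligned)
32..34  version  (2B, 2-aligned)
34..36  -- tail padding (2B)
sizeof = 36, alignof = 4
32 − 36 = -4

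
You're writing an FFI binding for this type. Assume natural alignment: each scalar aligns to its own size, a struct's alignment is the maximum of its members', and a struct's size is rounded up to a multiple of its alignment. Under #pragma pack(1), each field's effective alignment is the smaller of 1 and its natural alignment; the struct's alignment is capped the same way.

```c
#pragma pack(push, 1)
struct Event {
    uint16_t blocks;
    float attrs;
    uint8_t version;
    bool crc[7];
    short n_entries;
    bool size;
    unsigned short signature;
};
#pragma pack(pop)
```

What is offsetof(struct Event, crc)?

7

blocks at 0 (size 2, align 1) → ends 2
attrs at 2 (size 4, align 1) → ends 6
version at 6 (size 1, align 1) → ends 7
crc at 7 (size 7, align 1) → ends 14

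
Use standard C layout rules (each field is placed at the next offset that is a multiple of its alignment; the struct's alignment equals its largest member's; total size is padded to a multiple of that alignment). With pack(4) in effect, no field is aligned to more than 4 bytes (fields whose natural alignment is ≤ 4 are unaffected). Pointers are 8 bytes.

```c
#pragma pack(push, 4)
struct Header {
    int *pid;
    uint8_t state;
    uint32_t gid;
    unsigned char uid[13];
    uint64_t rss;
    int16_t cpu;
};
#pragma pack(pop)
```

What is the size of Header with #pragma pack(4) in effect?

pid at 0 (size 8, align 4) → ends 8
state at 8 (size 1, align 1) → ends 9
pad 3 to align 4 for gid
gid at 12 (size 4, align 4) → ends 16
uid at 16 (size 13, align 1) → ends 29
pad 3 to align 4 for rss
rss at 32 (size 8, align 4) → ends 40
cpu at 40 (size 2, align 2) → ends 42
tail pad 2 to reach multiple of 4
total 44 bytes, alignment 4

44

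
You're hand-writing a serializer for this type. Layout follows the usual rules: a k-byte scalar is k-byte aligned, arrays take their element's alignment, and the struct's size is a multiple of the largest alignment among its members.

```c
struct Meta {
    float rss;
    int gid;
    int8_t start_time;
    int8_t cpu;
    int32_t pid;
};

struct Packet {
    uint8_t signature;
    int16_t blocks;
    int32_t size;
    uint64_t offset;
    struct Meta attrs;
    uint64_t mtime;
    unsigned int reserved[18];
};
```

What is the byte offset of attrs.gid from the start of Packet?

20

Meta: rss at 0 (size 4, align 4) → ends 4; gid at 4 (size 4, align 4) → ends 8; start_time at 8 (size 1, align 1) → ends 9; cpu at 9 (size 1, align 1) → ends 10; pad 2 to align 4 for pid; pid at 12 (size 4, align 4) → ends 16; total 16 bytes, alignment 4
signature at 0 (size 1, align 1) → ends 1
pad 1 to align 2 for blocks
blocks at 2 (size 2, align 2) → ends 4
size at 4 (size 4, align 4) → ends 8
offset at 8 (size 8, align 8) → ends 16
attrs at 16 (size 16, align 4) → ends 32
within Meta: gid at 4
16 + 4 = 20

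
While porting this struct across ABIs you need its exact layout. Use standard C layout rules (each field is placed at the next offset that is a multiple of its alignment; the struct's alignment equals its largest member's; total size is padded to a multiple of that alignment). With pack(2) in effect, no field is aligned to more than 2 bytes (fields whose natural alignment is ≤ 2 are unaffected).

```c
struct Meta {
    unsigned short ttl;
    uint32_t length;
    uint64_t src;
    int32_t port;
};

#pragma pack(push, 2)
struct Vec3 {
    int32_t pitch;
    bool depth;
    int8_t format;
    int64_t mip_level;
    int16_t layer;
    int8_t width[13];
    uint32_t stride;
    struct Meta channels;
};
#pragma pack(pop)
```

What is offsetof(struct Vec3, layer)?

14

Meta: 0..2  ttl  (2B, 2-aligned); 2..4  -- padding (2B); 4..8  length  (4B, 4-aligned); 8..16  src  (8B, 8-aligned); 16..20  port  (4B, 4-aligned); 20..24  -- tail padding (4B); sizeof = 24, alignof = 8
0..4  pitch  (4B, 2-aligned)
4..5  depth  (1B, 1-aligned)
5..6  format  (1B, 1-aligned)
6..14  mip_level  (8B, 2-aligned)
14..16  layer  (2B, 2-aligned)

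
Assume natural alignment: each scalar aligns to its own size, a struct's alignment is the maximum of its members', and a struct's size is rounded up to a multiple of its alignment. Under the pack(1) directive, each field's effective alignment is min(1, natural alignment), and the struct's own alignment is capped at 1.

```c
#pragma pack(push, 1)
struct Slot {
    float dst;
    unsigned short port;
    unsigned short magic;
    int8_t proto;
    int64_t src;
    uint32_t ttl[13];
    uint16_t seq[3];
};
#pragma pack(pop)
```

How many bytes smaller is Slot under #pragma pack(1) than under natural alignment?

natural layout:
  0..4  dst  (4B, 4-aligned)
  4..6  port  (2B, 2-aligned)
  6..8  magic  (2B, 2-aligned)
  8..9  proto  (1B, 1-aligned)
  9..16  -- padding (7B)
  16..24  src  (8B, 8-aligned)
  24..76  ttl  (52B, 4-aligned)
  76..82  seq  (6B, 2-aligned)
  82..88  -- tail padding (6B)
  sizeof = 88, alignof = 8
packed(1) layout:
  0..4  dst  (4B, 1-aligned)
  4..6  port  (2B, 1-aligned)
  6..8  magic  (2B, 1-aligned)
  8..9  proto  (1B, 1-aligned)
  9..17  src  (8B, 1-aligned)
  17..69  ttl  (52B, 1-aligned)
  69..75  seq  (6B, 1-aligned)
  sizeof = 75, alignof = 1
88 − 75 = 13

13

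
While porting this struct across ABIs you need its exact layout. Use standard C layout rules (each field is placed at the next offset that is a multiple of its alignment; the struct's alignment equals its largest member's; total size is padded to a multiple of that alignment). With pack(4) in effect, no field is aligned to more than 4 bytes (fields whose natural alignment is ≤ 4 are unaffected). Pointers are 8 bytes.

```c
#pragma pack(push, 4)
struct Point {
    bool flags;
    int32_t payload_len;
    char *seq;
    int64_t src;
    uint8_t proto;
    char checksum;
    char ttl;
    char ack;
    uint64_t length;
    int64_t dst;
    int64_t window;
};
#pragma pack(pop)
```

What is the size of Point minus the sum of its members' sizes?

3

0..1  flags  (1B, 1-aligned)
1..4  -- padding (3B)
4..8  payload_len  (4B, 4-aligned)
8..16  seq  (8B, 4-aligned)
16..24  src  (8B, 4-aligned)
24..25  proto  (1B, 1-aligned)
25..26  checksum  (1B, 1-aligned)
26..27  ttl  (1B, 1-aligned)
27..28  ack  (1B, 1-aligned)
28..36  length  (8B, 4-aligned)
36..44  dst  (8B, 4-aligned)
44..52  window  (8B, 4-aligned)
sizeof = 52, alignof = 4
data bytes 49, size 52 → padding 3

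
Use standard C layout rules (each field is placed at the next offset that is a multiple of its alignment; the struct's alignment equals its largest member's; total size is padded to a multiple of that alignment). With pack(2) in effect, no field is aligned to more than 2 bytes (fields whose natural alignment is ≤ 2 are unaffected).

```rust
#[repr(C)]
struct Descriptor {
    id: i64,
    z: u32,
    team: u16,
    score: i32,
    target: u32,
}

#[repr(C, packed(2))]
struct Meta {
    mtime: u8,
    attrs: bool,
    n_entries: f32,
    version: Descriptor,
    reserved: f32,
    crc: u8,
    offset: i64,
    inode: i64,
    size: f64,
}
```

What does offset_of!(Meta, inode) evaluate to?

Descriptor: 0..8  id  (8B, 8-aligned); 8..12  z  (4B, 4-aligned); 12..14  team  (2B, 2-aligned); 14..16  -- padding (2B); 16..20  score  (4B, 4-aligned); 20..24  target  (4B, 4-aligned); sizeof = 24, alignof = 8
0..1  mtime  (1B, 1-aligned)
1..2  attrs  (1B, 1-aligned)
2..6  n_entries  (4B, 2-aligned)
6..30  version  (24B, 2-aligned)
30..34  reserved  (4B, 2-aligned)
34..35  crc  (1B, 1-aligned)
35..36  -- padding (1B)
36..44  offset  (8B, 2-aligned)
44..52  inode  (8B, 2-aligned)

44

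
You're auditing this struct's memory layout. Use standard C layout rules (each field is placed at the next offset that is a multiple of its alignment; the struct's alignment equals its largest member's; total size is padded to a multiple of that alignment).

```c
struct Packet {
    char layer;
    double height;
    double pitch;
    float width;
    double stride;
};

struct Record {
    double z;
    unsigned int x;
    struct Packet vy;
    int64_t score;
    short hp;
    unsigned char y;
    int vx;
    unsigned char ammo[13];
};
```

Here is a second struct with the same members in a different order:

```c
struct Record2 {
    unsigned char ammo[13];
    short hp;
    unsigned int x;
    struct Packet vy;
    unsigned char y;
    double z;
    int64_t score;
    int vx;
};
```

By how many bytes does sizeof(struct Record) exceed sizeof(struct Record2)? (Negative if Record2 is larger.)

-8

Packet: 0..1  layer  (1B, 1-aligned); 1..8  -- padding (7B); 8..16  height  (8B, 8-aligned); 16..24  pitch  (8B, 8-aligned); 24..28  width  (4B, 4-aligned); 28..32  -- padding (4B); 32..40  stride  (8B, 8-aligned); sizeof = 40, alignof = 8
0..8  z  (8B, 8-aligned)
8..12  x  (4B, 4-aligned)
12..16  -- padding (4B)
16..56  vy  (40B, 8-aligned)
56..64  score  (8B, 8-aligned)
64..66  hp  (2B, 2-aligned)
66..67  y  (1B, 1-aligned)
67..68  -- padding (1B)
68..72  vx  (4B, 4-aligned)
72..85  ammo  (13B, 1-aligned)
85..88  -- tail padding (3B)
sizeof = 88, alignof = 8
— Record2 —
0..13  ammo  (13B, 1-aligned)
13..14  -- padding (1B)
14..16  hp  (2B, 2-aligned)
16..20  x  (4B, 4-aligned)
20..24  -- padding (4B)
24..64  vy  (40B, 8-aligned)
64..65  y  (1B, 1-aligned)
65..72  -- padding (7B)
72..80  z  (8B, 8-aligned)
80..88  score  (8B, 8-aligned)
88..92  vx  (4B, 4-aligned)
92..96  -- tail padding (4B)
sizeof = 96, alignof = 8
88 − 96 = -8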